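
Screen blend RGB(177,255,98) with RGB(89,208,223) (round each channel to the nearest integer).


Screen: C = 255 - (255-A)×(255-B)/255, rounded to nearest integer
R: 255 - (255-177)×(255-89)/255 = 255 - 12948/255 ≈ 255 - 50.776 = 204.224 → 204
G: 255 - (255-255)×(255-208)/255 = 255 - 0/255 ≈ 255 - 0.000 = 255.000 → 255
B: 255 - (255-98)×(255-223)/255 = 255 - 5024/255 ≈ 255 - 19.702 = 235.298 → 235
= RGB(204, 255, 235)


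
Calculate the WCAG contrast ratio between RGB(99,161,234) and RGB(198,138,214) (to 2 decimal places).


Linearize each sRGB channel c=v/255: c/12.92 if c ≤ 0.04045 else ((c+0.055)/1.055)^2.4
L = 0.2126×R_lin + 0.7152×G_lin + 0.0722×B_lin
Color 1 (99,161,234):
  R=99: 99/255≈0.3882 > 0.04045 → ((0.3882+0.055)/1.055)^2.4 ≈ 0.12477
  G=161: 161/255≈0.6314 > 0.04045 → ((0.6314+0.055)/1.055)^2.4 ≈ 0.35640
  B=234: 234/255≈0.9176 > 0.04045 → ((0.9176+0.055)/1.055)^2.4 ≈ 0.82279
  L1 = 0.2126×0.12477 + 0.7152×0.35640 + 0.0722×0.82279 ≈ 0.34083
Color 2 (198,138,214):
  R=198: 198/255≈0.7765 > 0.04045 → ((0.7765+0.055)/1.055)^2.4 ≈ 0.56471
  G=138: 138/255≈0.5412 > 0.04045 → ((0.5412+0.055)/1.055)^2.4 ≈ 0.25415
  B=214: 214/255≈0.8392 > 0.04045 → ((0.8392+0.055)/1.055)^2.4 ≈ 0.67244
  L2 = 0.2126×0.56471 + 0.7152×0.25415 + 0.0722×0.67244 ≈ 0.35038
Lighter = 0.35038, Darker = 0.34083
Ratio = (L_lighter + 0.05) / (L_darker + 0.05)
Ratio = (0.35038 + 0.05) / (0.34083 + 0.05) = 0.40038 / 0.39083 ≈ 1.0244
Ratio ≈ 1.02:1


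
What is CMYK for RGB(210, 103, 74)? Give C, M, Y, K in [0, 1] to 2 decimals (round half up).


R'=210/255≈0.8235, G'=103/255≈0.4039, B'=74/255≈0.2902
K = 1 - max(R',G',B') = 1 - 210/255 = 45/255 = 0.17647… → 0.18
(1-R'-K)/(1-K) simplifies to (max-R)/max with max = 210:
C = (210-210)/210 = 0/210 = 0 → 0.00
M = (210-103)/210 = 107/210 = 0.50952… → 0.51
Y = (210-74)/210 = 136/210 = 0.64761… → 0.65
= CMYK(0.00, 0.51, 0.65, 0.18)


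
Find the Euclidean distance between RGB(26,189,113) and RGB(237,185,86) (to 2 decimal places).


d = √[(R₁-R₂)² + (G₁-G₂)² + (B₁-B₂)²]
d = √[(26-237)² + (189-185)² + (113-86)²]
d = √[44521 + 16 + 729]
d = √45266
d ≈ 212.76


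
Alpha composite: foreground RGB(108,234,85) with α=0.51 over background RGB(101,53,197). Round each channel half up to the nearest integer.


C = α×F + (1-α)×B, with 1-α = 0.49
R: 0.51×108 + 0.49×101 = 55.08 + 49.49 = 104.57 → 105
G: 0.51×234 + 0.49×53 = 119.34 + 25.97 = 145.31 → 145
B: 0.51×85 + 0.49×197 = 43.35 + 96.53 = 139.88 → 140
= RGB(105, 145, 140)


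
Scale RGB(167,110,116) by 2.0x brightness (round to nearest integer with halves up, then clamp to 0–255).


Multiply each channel by 2.0, round half up, clamp to [0, 255]
R: 167×2.0 = 334 → clamp → 255
G: 110×2.0 = 220
B: 116×2.0 = 232
= RGB(255, 220, 232)


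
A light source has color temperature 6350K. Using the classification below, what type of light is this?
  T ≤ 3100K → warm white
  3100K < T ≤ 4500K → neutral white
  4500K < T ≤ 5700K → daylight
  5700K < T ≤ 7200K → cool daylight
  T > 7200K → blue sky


Temperature: 6350K
5700K < 6350K ≤ 7200K → cool daylight
Classification: cool daylight


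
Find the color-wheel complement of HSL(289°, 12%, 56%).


Complement = opposite side of color wheel = hue + 180°
H' = (289 + 180) mod 360 = 109°
S and L unchanged.
= HSL(109°, 12%, 56%)


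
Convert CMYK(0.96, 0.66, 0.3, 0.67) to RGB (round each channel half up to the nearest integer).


R = 255 × (1-C) × (1-K) = 255 × 0.04 × 0.33 = 3.366 → 3
G = 255 × (1-M) × (1-K) = 255 × 0.34 × 0.33 = 28.611 → 29
B = 255 × (1-Y) × (1-K) = 255 × 0.70 × 0.33 = 58.905 → 59
= RGB(3, 29, 59)


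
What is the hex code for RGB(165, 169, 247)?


R = 165 → A5 (hex)
G = 169 → A9 (hex)
B = 247 → F7 (hex)
Hex = #A5A9F7


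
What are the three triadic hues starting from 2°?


Triadic: equally spaced at 120° intervals
H1 = 2°
H2 = (2 + 120) mod 360 = 122°
H3 = (2 + 240) mod 360 = 242°
Triadic = 2°, 122°, 242°


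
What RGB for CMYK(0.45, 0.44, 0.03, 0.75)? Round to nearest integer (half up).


R = 255 × (1-C) × (1-K) = 255 × 0.55 × 0.25 = 35.0625 → 35
G = 255 × (1-M) × (1-K) = 255 × 0.56 × 0.25 = 35.7 → 36
B = 255 × (1-Y) × (1-K) = 255 × 0.97 × 0.25 = 61.8375 → 62
= RGB(35, 36, 62)


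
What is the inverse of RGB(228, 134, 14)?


Invert: (255-R, 255-G, 255-B)
R: 255-228 = 27
G: 255-134 = 121
B: 255-14 = 241
= RGB(27, 121, 241)


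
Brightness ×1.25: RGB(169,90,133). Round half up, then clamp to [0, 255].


Multiply each channel by 1.25, round half up, clamp to [0, 255]
R: 169×1.25 = 211.25 → round → 211
G: 90×1.25 = 112.5 → round → 113
B: 133×1.25 = 166.25 → round → 166
= RGB(211, 113, 166)


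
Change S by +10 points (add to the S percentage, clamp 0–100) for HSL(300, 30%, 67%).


Original S = 30%
Adjustment = +10 percentage points
New S = 30 + (10) = 40
Clamp to [0, 100] → 40
= HSL(300°, 40%, 67%)


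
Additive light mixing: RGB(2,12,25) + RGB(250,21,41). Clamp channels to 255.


Additive: each channel = min(255, C₁+C₂)
R: 2+250 = 252 → 252
G: 12+21 = 33 → 33
B: 25+41 = 66 → 66
= RGB(252, 33, 66)


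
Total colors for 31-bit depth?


Colors = 2^bits = 2^31
= 2,147,483,648 colors


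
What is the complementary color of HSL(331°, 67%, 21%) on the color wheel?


Complement = opposite side of color wheel = hue + 180°
H' = (331 + 180) mod 360 = 151°
S and L unchanged.
= HSL(151°, 67%, 21%)


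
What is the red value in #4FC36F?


Color: #4FC36F
R = 4F = 79
G = C3 = 195
B = 6F = 111
Red = 79


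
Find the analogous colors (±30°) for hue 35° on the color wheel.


Base hue: 35°
Left analog: (35 - 30) mod 360 = 5°
Right analog: (35 + 30) mod 360 = 65°
Analogous hues = 5° and 65°


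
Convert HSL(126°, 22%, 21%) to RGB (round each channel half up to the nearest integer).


H=126°, S=0.22, L=0.21
C = (1-|2L-1|)×S = (1-|-0.58|)×0.22 = 0.0924
H' = H/60 = 126/60 ≈ 2.1000; X = C×(1-|H' mod 2 - 1|) = 0.00924
m = L - C/2 = 0.21 - 0.0462 = 0.1638
Sector ⌊H'⌋ = 2 → (R',G',B') = (0.0, 0.0924, 0.00924)
RGB = ((R'+m)×255, (G'+m)×255, (B'+m)×255) = (41.769, 65.331, 44.1252)
Round half up → RGB(42, 65, 44)


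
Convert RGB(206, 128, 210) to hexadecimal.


R = 206 → CE (hex)
G = 128 → 80 (hex)
B = 210 → D2 (hex)
Hex = #CE80D2


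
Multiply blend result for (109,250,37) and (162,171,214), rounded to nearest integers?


Multiply: C = A×B/255, rounded to nearest integer
R: 109×162/255 = 17658/255 ≈ 69.247 → 69
G: 250×171/255 = 42750/255 ≈ 167.647 → 168
B: 37×214/255 = 7918/255 ≈ 31.051 → 31
= RGB(69, 168, 31)


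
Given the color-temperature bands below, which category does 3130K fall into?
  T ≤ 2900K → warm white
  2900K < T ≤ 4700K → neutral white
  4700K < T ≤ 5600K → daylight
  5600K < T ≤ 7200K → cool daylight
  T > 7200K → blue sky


Temperature: 3130K
2900K < 3130K ≤ 4700K → neutral white
Classification: neutral white


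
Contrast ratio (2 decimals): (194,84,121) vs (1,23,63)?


Linearize each sRGB channel c=v/255: c/12.92 if c ≤ 0.04045 else ((c+0.055)/1.055)^2.4
L = 0.2126×R_lin + 0.7152×G_lin + 0.0722×B_lin
Color 1 (194,84,121):
  R=194: 194/255≈0.7608 > 0.04045 → ((0.7608+0.055)/1.055)^2.4 ≈ 0.53948
  G=84: 84/255≈0.3294 > 0.04045 → ((0.3294+0.055)/1.055)^2.4 ≈ 0.08866
  B=121: 121/255≈0.4745 > 0.04045 → ((0.4745+0.055)/1.055)^2.4 ≈ 0.19120
  L1 = 0.2126×0.53948 + 0.7152×0.08866 + 0.0722×0.19120 ≈ 0.19190
Color 2 (1,23,63):
  R=1: 1/255≈0.0039 ≤ 0.04045 → 0.0039/12.92 ≈ 0.00030
  G=23: 23/255≈0.0902 > 0.04045 → ((0.0902+0.055)/1.055)^2.4 ≈ 0.00857
  B=63: 63/255≈0.2471 > 0.04045 → ((0.2471+0.055)/1.055)^2.4 ≈ 0.04971
  L2 = 0.2126×0.00030 + 0.7152×0.00857 + 0.0722×0.04971 ≈ 0.00978
Lighter = 0.19190, Darker = 0.00978
Ratio = (L_lighter + 0.05) / (L_darker + 0.05)
Ratio = (0.19190 + 0.05) / (0.00978 + 0.05) = 0.24190 / 0.05978 ≈ 4.0465
Ratio ≈ 4.05:1


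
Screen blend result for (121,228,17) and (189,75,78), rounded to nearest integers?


Screen: C = 255 - (255-A)×(255-B)/255, rounded to nearest integer
R: 255 - (255-121)×(255-189)/255 = 255 - 8844/255 ≈ 255 - 34.682 = 220.318 → 220
G: 255 - (255-228)×(255-75)/255 = 255 - 4860/255 ≈ 255 - 19.059 = 235.941 → 236
B: 255 - (255-17)×(255-78)/255 = 255 - 42126/255 ≈ 255 - 165.200 = 89.800 → 90
= RGB(220, 236, 90)


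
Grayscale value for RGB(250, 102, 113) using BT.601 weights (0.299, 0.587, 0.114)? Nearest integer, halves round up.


Gray = 0.299×R + 0.587×G + 0.114×B
Gray = 0.299×250 + 0.587×102 + 0.114×113
Gray = 74.750 + 59.874 + 12.882
Gray = 147.506 → round half up → 148
Gray = 148


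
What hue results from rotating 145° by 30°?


New hue = (H + rotation) mod 360
New hue = (145 + 30) mod 360
= 175 mod 360
= 175°


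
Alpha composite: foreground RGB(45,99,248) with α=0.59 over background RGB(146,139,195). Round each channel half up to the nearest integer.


C = α×F + (1-α)×B, with 1-α = 0.41
R: 0.59×45 + 0.41×146 = 26.55 + 59.86 = 86.41 → 86
G: 0.59×99 + 0.41×139 = 58.41 + 56.99 = 115.40 → 115
B: 0.59×248 + 0.41×195 = 146.32 + 79.95 = 226.27 → 226
= RGB(86, 115, 226)


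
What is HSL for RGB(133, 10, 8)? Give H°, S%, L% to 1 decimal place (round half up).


Normalize: R'=133/255≈0.5216, G'=10/255≈0.0392, B'=8/255≈0.0314
Max=133/255, Min=8/255, Δ=Max-Min=125/255
L = (Max+Min)/2 = (133+8)/510 = 141/510 = 0.27647… → L = 27.6%
L ≤ 0.5 → S = Δ/(Max+Min) = 125/(133+8) = 125/141 = 0.88652… → S = 88.7%
(the 1/255 factors cancel in S and H, so raw channel differences can be used)
Max is R' → H = 60 × (((G-B)/Δ) mod 6) = 60 × (((10-8)/125) mod 6)
  2/125 = 0.016
  H = 60 × 0.016 = 0.96° → H = 1.0°
= HSL(1.0°, 88.7%, 27.6%)


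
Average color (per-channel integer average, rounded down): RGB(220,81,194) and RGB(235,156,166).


Midpoint: each channel = ⌊(C₁+C₂)/2⌋
R: ⌊(220+235)/2⌋ = 227
G: ⌊(81+156)/2⌋ = 118
B: ⌊(194+166)/2⌋ = 180
= RGB(227, 118, 180)


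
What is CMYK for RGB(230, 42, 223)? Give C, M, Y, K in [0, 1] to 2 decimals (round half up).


R'=230/255≈0.9020, G'=42/255≈0.1647, B'=223/255≈0.8745
K = 1 - max(R',G',B') = 1 - 230/255 = 25/255 = 0.09803… → 0.10
(1-R'-K)/(1-K) simplifies to (max-R)/max with max = 230:
C = (230-230)/230 = 0/230 = 0 → 0.00
M = (230-42)/230 = 188/230 = 0.81739… → 0.82
Y = (230-223)/230 = 7/230 = 0.03043… → 0.03
= CMYK(0.00, 0.82, 0.03, 0.10)


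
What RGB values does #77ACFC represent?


77 → 119 (R)
AC → 172 (G)
FC → 252 (B)
= RGB(119, 172, 252)


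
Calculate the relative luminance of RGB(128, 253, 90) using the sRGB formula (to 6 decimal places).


Linearize each channel (sRGB transfer function): c = v/255; c_lin = c/12.92 if c ≤ 0.04045, else ((c+0.055)/1.055)^2.4
  R: 128/255 ≈ 0.501961 > 0.04045 → ((0.501961+0.055)/1.055)^2.4 ≈ 0.215861
  G: 253/255 ≈ 0.992157 > 0.04045 → ((0.992157+0.055)/1.055)^2.4 ≈ 0.982251
  B: 90/255 ≈ 0.352941 > 0.04045 → ((0.352941+0.055)/1.055)^2.4 ≈ 0.102242
R_lin = 0.215861, G_lin = 0.982251, B_lin = 0.102242
L = 0.2126×R + 0.7152×G + 0.0722×B
L = 0.2126×0.215861 + 0.7152×0.982251 + 0.0722×0.102242
L ≈ 0.755779


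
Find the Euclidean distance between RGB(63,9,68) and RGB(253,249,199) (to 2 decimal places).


d = √[(R₁-R₂)² + (G₁-G₂)² + (B₁-B₂)²]
d = √[(63-253)² + (9-249)² + (68-199)²]
d = √[36100 + 57600 + 17161]
d = √110861
d ≈ 332.96


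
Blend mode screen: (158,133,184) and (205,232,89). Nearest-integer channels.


Screen: C = 255 - (255-A)×(255-B)/255, rounded to nearest integer
R: 255 - (255-158)×(255-205)/255 = 255 - 4850/255 ≈ 255 - 19.020 = 235.980 → 236
G: 255 - (255-133)×(255-232)/255 = 255 - 2806/255 ≈ 255 - 11.004 = 243.996 → 244
B: 255 - (255-184)×(255-89)/255 = 255 - 11786/255 ≈ 255 - 46.220 = 208.780 → 209
= RGB(236, 244, 209)


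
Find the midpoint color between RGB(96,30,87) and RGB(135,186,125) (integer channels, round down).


Midpoint: each channel = ⌊(C₁+C₂)/2⌋
R: ⌊(96+135)/2⌋ = 115
G: ⌊(30+186)/2⌋ = 108
B: ⌊(87+125)/2⌋ = 106
= RGB(115, 108, 106)


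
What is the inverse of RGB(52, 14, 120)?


Invert: (255-R, 255-G, 255-B)
R: 255-52 = 203
G: 255-14 = 241
B: 255-120 = 135
= RGB(203, 241, 135)


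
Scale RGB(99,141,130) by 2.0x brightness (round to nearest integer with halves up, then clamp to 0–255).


Multiply each channel by 2.0, round half up, clamp to [0, 255]
R: 99×2.0 = 198
G: 141×2.0 = 282 → clamp → 255
B: 130×2.0 = 260 → clamp → 255
= RGB(198, 255, 255)


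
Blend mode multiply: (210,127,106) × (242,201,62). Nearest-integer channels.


Multiply: C = A×B/255, rounded to nearest integer
R: 210×242/255 = 50820/255 ≈ 199.294 → 199
G: 127×201/255 = 25527/255 ≈ 100.106 → 100
B: 106×62/255 = 6572/255 ≈ 25.773 → 26
= RGB(199, 100, 26)


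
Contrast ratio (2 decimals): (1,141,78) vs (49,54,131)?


Linearize each sRGB channel c=v/255: c/12.92 if c ≤ 0.04045 else ((c+0.055)/1.055)^2.4
L = 0.2126×R_lin + 0.7152×G_lin + 0.0722×B_lin
Color 1 (1,141,78):
  R=1: 1/255≈0.0039 ≤ 0.04045 → 0.0039/12.92 ≈ 0.00030
  G=141: 141/255≈0.5529 > 0.04045 → ((0.5529+0.055)/1.055)^2.4 ≈ 0.26636
  B=78: 78/255≈0.3059 > 0.04045 → ((0.3059+0.055)/1.055)^2.4 ≈ 0.07619
  L1 = 0.2126×0.00030 + 0.7152×0.26636 + 0.0722×0.07619 ≈ 0.19606
Color 2 (49,54,131):
  R=49: 49/255≈0.1922 > 0.04045 → ((0.1922+0.055)/1.055)^2.4 ≈ 0.03071
  G=54: 54/255≈0.2118 > 0.04045 → ((0.2118+0.055)/1.055)^2.4 ≈ 0.03689
  B=131: 131/255≈0.5137 > 0.04045 → ((0.5137+0.055)/1.055)^2.4 ≈ 0.22697
  L2 = 0.2126×0.03071 + 0.7152×0.03689 + 0.0722×0.22697 ≈ 0.04930
Lighter = 0.19606, Darker = 0.04930
Ratio = (L_lighter + 0.05) / (L_darker + 0.05)
Ratio = (0.19606 + 0.05) / (0.04930 + 0.05) = 0.24606 / 0.09930 ≈ 2.4780
Ratio ≈ 2.48:1


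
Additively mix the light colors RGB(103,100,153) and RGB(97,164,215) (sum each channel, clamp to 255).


Additive: each channel = min(255, C₁+C₂)
R: 103+97 = 200 → 200
G: 100+164 = 264 → 255
B: 153+215 = 368 → 255
= RGB(200, 255, 255)


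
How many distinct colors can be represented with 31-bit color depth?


Colors = 2^bits = 2^31
= 2,147,483,648 colors


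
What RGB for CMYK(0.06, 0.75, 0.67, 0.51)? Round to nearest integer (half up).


R = 255 × (1-C) × (1-K) = 255 × 0.94 × 0.49 = 117.453 → 117
G = 255 × (1-M) × (1-K) = 255 × 0.25 × 0.49 = 31.2375 → 31
B = 255 × (1-Y) × (1-K) = 255 × 0.33 × 0.49 = 41.2335 → 41
= RGB(117, 31, 41)


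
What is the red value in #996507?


Color: #996507
R = 99 = 153
G = 65 = 101
B = 07 = 7
Red = 153


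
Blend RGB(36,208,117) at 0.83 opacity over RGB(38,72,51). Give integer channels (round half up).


C = α×F + (1-α)×B, with 1-α = 0.17
R: 0.83×36 + 0.17×38 = 29.88 + 6.46 = 36.34 → 36
G: 0.83×208 + 0.17×72 = 172.64 + 12.24 = 184.88 → 185
B: 0.83×117 + 0.17×51 = 97.11 + 8.67 = 105.78 → 106
= RGB(36, 185, 106)


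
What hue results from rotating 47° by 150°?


New hue = (H + rotation) mod 360
New hue = (47 + 150) mod 360
= 197 mod 360
= 197°


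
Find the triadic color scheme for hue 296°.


Triadic: equally spaced at 120° intervals
H1 = 296°
H2 = (296 + 120) mod 360 = 56°
H3 = (296 + 240) mod 360 = 176°
Triadic = 296°, 56°, 176°


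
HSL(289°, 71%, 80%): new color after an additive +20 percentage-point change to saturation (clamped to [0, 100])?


Original S = 71%
Adjustment = +20 percentage points
New S = 71 + (20) = 91
Clamp to [0, 100] → 91
= HSL(289°, 91%, 80%)


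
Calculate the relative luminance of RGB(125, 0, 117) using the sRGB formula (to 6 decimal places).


Linearize each channel (sRGB transfer function): c = v/255; c_lin = c/12.92 if c ≤ 0.04045, else ((c+0.055)/1.055)^2.4
  R: 125/255 ≈ 0.490196 > 0.04045 → ((0.490196+0.055)/1.055)^2.4 ≈ 0.205079
  G: 0/255 ≈ 0.000000 ≤ 0.04045 → 0.000000/12.92 ≈ 0.000000
  B: 117/255 ≈ 0.458824 > 0.04045 → ((0.458824+0.055)/1.055)^2.4 ≈ 0.177888
R_lin = 0.205079, G_lin = 0.000000, B_lin = 0.177888
L = 0.2126×R + 0.7152×G + 0.0722×B
L = 0.2126×0.205079 + 0.7152×0.000000 + 0.0722×0.177888
L ≈ 0.056443


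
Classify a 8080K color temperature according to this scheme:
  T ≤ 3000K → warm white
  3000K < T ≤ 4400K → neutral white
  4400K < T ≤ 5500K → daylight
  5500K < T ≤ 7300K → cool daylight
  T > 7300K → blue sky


Temperature: 8080K
8080K > 7300K → blue sky
Classification: blue sky


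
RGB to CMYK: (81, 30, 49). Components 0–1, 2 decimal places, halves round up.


R'=81/255≈0.3176, G'=30/255≈0.1176, B'=49/255≈0.1922
K = 1 - max(R',G',B') = 1 - 81/255 = 174/255 = 0.68235… → 0.68
(1-R'-K)/(1-K) simplifies to (max-R)/max with max = 81:
C = (81-81)/81 = 0/81 = 0 → 0.00
M = (81-30)/81 = 51/81 = 0.62962… → 0.63
Y = (81-49)/81 = 32/81 = 0.39506… → 0.40
= CMYK(0.00, 0.63, 0.40, 0.68)


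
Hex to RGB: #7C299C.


7C → 124 (R)
29 → 41 (G)
9C → 156 (B)
= RGB(124, 41, 156)


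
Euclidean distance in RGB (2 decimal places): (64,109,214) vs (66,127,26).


d = √[(R₁-R₂)² + (G₁-G₂)² + (B₁-B₂)²]
d = √[(64-66)² + (109-127)² + (214-26)²]
d = √[4 + 324 + 35344]
d = √35672
d ≈ 188.87


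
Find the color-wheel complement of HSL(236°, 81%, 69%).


Complement = opposite side of color wheel = hue + 180°
H' = (236 + 180) mod 360 = 56°
S and L unchanged.
= HSL(56°, 81%, 69%)


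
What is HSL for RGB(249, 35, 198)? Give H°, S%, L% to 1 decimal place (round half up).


Normalize: R'=249/255≈0.9765, G'=35/255≈0.1373, B'=198/255≈0.7765
Max=249/255, Min=35/255, Δ=Max-Min=214/255
L = (Max+Min)/2 = (249+35)/510 = 284/510 = 0.55686… → L = 55.7%
L > 0.5 → S = Δ/(2-Max-Min) = 214/(510-249-35) = 214/226 = 0.94690… → S = 94.7%
(the 1/255 factors cancel in S and H, so raw channel differences can be used)
Max is R' → H = 60 × (((G-B)/Δ) mod 6) = 60 × (((35-198)/214) mod 6)
  (-163)/214 = -0.7616…; negative, so add 6 → 5.2383…
  H = 60 × 5.2383… = 314.299…° → H = 314.3°
= HSL(314.3°, 94.7%, 55.7%)


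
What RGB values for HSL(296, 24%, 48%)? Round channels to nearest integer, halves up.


H=296°, S=0.24, L=0.48
C = (1-|2L-1|)×S = (1-|-0.04|)×0.24 = 0.2304
H' = H/60 = 296/60 ≈ 4.9333; X = C×(1-|H' mod 2 - 1|) = 0.21504
m = L - C/2 = 0.48 - 0.1152 = 0.3648
Sector ⌊H'⌋ = 4 → (R',G',B') = (0.21504, 0.0, 0.2304)
RGB = ((R'+m)×255, (G'+m)×255, (B'+m)×255) = (147.8592, 93.024, 151.776)
Round half up → RGB(148, 93, 152)


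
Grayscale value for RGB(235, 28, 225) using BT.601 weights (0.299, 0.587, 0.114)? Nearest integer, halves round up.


Gray = 0.299×R + 0.587×G + 0.114×B
Gray = 0.299×235 + 0.587×28 + 0.114×225
Gray = 70.265 + 16.436 + 25.650
Gray = 112.351 → round half up → 112
Gray = 112


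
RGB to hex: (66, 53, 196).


R = 66 → 42 (hex)
G = 53 → 35 (hex)
B = 196 → C4 (hex)
Hex = #4235C4


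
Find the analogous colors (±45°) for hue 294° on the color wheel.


Base hue: 294°
Left analog: (294 - 45) mod 360 = 249°
Right analog: (294 + 45) mod 360 = 339°
Analogous hues = 249° and 339°


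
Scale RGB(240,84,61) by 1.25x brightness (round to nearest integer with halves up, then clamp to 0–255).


Multiply each channel by 1.25, round half up, clamp to [0, 255]
R: 240×1.25 = 300 → clamp → 255
G: 84×1.25 = 105
B: 61×1.25 = 76.25 → round → 76
= RGB(255, 105, 76)


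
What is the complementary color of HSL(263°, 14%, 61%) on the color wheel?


Complement = opposite side of color wheel = hue + 180°
H' = (263 + 180) mod 360 = 83°
S and L unchanged.
= HSL(83°, 14%, 61%)


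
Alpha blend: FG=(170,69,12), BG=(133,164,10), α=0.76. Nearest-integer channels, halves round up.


C = α×F + (1-α)×B, with 1-α = 0.24
R: 0.76×170 + 0.24×133 = 129.20 + 31.92 = 161.12 → 161
G: 0.76×69 + 0.24×164 = 52.44 + 39.36 = 91.80 → 92
B: 0.76×12 + 0.24×10 = 9.12 + 2.40 = 11.52 → 12
= RGB(161, 92, 12)


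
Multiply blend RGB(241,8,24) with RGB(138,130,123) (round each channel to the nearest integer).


Multiply: C = A×B/255, rounded to nearest integer
R: 241×138/255 = 33258/255 ≈ 130.424 → 130
G: 8×130/255 = 1040/255 ≈ 4.078 → 4
B: 24×123/255 = 2952/255 ≈ 11.576 → 12
= RGB(130, 4, 12)


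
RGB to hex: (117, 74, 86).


R = 117 → 75 (hex)
G = 74 → 4A (hex)
B = 86 → 56 (hex)
Hex = #754A56


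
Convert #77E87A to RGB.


77 → 119 (R)
E8 → 232 (G)
7A → 122 (B)
= RGB(119, 232, 122)


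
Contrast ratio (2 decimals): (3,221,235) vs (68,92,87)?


Linearize each sRGB channel c=v/255: c/12.92 if c ≤ 0.04045 else ((c+0.055)/1.055)^2.4
L = 0.2126×R_lin + 0.7152×G_lin + 0.0722×B_lin
Color 1 (3,221,235):
  R=3: 3/255≈0.0118 ≤ 0.04045 → 0.0118/12.92 ≈ 0.00091
  G=221: 221/255≈0.8667 > 0.04045 → ((0.8667+0.055)/1.055)^2.4 ≈ 0.72306
  B=235: 235/255≈0.9216 > 0.04045 → ((0.9216+0.055)/1.055)^2.4 ≈ 0.83077
  L1 = 0.2126×0.00091 + 0.7152×0.72306 + 0.0722×0.83077 ≈ 0.57730
Color 2 (68,92,87):
  R=68: 68/255≈0.2667 > 0.04045 → ((0.2667+0.055)/1.055)^2.4 ≈ 0.05781
  G=92: 92/255≈0.3608 > 0.04045 → ((0.3608+0.055)/1.055)^2.4 ≈ 0.10702
  B=87: 87/255≈0.3412 > 0.04045 → ((0.3412+0.055)/1.055)^2.4 ≈ 0.09531
  L2 = 0.2126×0.05781 + 0.7152×0.10702 + 0.0722×0.09531 ≈ 0.09571
Lighter = 0.57730, Darker = 0.09571
Ratio = (L_lighter + 0.05) / (L_darker + 0.05)
Ratio = (0.57730 + 0.05) / (0.09571 + 0.05) = 0.62730 / 0.14571 ≈ 4.3051
Ratio ≈ 4.31:1


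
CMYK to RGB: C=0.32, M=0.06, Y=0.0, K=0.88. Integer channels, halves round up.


R = 255 × (1-C) × (1-K) = 255 × 0.68 × 0.12 = 20.808 → 21
G = 255 × (1-M) × (1-K) = 255 × 0.94 × 0.12 = 28.764 → 29
B = 255 × (1-Y) × (1-K) = 255 × 1.00 × 0.12 = 30.6 → 31
= RGB(21, 29, 31)


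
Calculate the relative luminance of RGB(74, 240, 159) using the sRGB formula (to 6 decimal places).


Linearize each channel (sRGB transfer function): c = v/255; c_lin = c/12.92 if c ≤ 0.04045, else ((c+0.055)/1.055)^2.4
  R: 74/255 ≈ 0.290196 > 0.04045 → ((0.290196+0.055)/1.055)^2.4 ≈ 0.068478
  G: 240/255 ≈ 0.941176 > 0.04045 → ((0.941176+0.055)/1.055)^2.4 ≈ 0.871367
  B: 159/255 ≈ 0.623529 > 0.04045 → ((0.623529+0.055)/1.055)^2.4 ≈ 0.346704
R_lin = 0.068478, G_lin = 0.871367, B_lin = 0.346704
L = 0.2126×R + 0.7152×G + 0.0722×B
L = 0.2126×0.068478 + 0.7152×0.871367 + 0.0722×0.346704
L ≈ 0.662792


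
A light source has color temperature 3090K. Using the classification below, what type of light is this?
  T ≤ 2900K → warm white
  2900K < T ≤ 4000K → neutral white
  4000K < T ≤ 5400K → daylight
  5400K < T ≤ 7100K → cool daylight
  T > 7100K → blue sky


Temperature: 3090K
2900K < 3090K ≤ 4000K → neutral white
Classification: neutral white


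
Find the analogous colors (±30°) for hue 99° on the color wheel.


Base hue: 99°
Left analog: (99 - 30) mod 360 = 69°
Right analog: (99 + 30) mod 360 = 129°
Analogous hues = 69° and 129°


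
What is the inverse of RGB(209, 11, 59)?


Invert: (255-R, 255-G, 255-B)
R: 255-209 = 46
G: 255-11 = 244
B: 255-59 = 196
= RGB(46, 244, 196)


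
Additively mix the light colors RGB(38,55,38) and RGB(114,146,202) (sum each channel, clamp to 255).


Additive: each channel = min(255, C₁+C₂)
R: 38+114 = 152 → 152
G: 55+146 = 201 → 201
B: 38+202 = 240 → 240
= RGB(152, 201, 240)


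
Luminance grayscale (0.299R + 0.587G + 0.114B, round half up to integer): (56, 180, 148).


Gray = 0.299×R + 0.587×G + 0.114×B
Gray = 0.299×56 + 0.587×180 + 0.114×148
Gray = 16.744 + 105.660 + 16.872
Gray = 139.276 → round half up → 139
Gray = 139


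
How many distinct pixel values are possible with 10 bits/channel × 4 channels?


Total bits = 10 bits/channel × 4 channels = 40 bits
Distinct pixel values = 2^40
= 1,099,511,627,776 pixel values


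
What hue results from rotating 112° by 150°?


New hue = (H + rotation) mod 360
New hue = (112 + 150) mod 360
= 262 mod 360
= 262°


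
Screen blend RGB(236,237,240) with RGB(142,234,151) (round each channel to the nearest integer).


Screen: C = 255 - (255-A)×(255-B)/255, rounded to nearest integer
R: 255 - (255-236)×(255-142)/255 = 255 - 2147/255 ≈ 255 - 8.420 = 246.580 → 247
G: 255 - (255-237)×(255-234)/255 = 255 - 378/255 ≈ 255 - 1.482 = 253.518 → 254
B: 255 - (255-240)×(255-151)/255 = 255 - 1560/255 ≈ 255 - 6.118 = 248.882 → 249
= RGB(247, 254, 249)


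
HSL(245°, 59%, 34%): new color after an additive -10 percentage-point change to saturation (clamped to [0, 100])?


Original S = 59%
Adjustment = -10 percentage points
New S = 59 + (-10) = 49
Clamp to [0, 100] → 49
= HSL(245°, 49%, 34%)


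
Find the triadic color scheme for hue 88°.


Triadic: equally spaced at 120° intervals
H1 = 88°
H2 = (88 + 120) mod 360 = 208°
H3 = (88 + 240) mod 360 = 328°
Triadic = 88°, 208°, 328°


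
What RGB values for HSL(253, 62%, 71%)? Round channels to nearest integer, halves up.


H=253°, S=0.62, L=0.71
C = (1-|2L-1|)×S = (1-|0.42|)×0.62 = 0.3596
H' = H/60 = 253/60 ≈ 4.2167; X = C×(1-|H' mod 2 - 1|) ≈ 0.0779
m = L - C/2 = 0.71 - 0.1798 = 0.5302
Sector ⌊H'⌋ = 4 → (R',G',B') = (≈0.0779, 0.0, 0.3596)
RGB = ((R'+m)×255, (G'+m)×255, (B'+m)×255) = (155.0689, 135.201, 226.899)
Round half up → RGB(155, 135, 227)


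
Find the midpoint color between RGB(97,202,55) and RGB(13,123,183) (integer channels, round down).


Midpoint: each channel = ⌊(C₁+C₂)/2⌋
R: ⌊(97+13)/2⌋ = 55
G: ⌊(202+123)/2⌋ = 162
B: ⌊(55+183)/2⌋ = 119
= RGB(55, 162, 119)


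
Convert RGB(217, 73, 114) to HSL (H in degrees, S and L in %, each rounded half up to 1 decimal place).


Normalize: R'=217/255≈0.8510, G'=73/255≈0.2863, B'=114/255≈0.4471
Max=217/255, Min=73/255, Δ=Max-Min=144/255
L = (Max+Min)/2 = (217+73)/510 = 290/510 = 0.56862… → L = 56.9%
L > 0.5 → S = Δ/(2-Max-Min) = 144/(510-217-73) = 144/220 = 0.65454… → S = 65.5%
(the 1/255 factors cancel in S and H, so raw channel differences can be used)
Max is R' → H = 60 × (((G-B)/Δ) mod 6) = 60 × (((73-114)/144) mod 6)
  (-41)/144 = -0.2847…; negative, so add 6 → 5.7152…
  H = 60 × 5.7152… = 342.916…° → H = 342.9°
= HSL(342.9°, 65.5%, 56.9%)


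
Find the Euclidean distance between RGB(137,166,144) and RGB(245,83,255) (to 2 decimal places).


d = √[(R₁-R₂)² + (G₁-G₂)² + (B₁-B₂)²]
d = √[(137-245)² + (166-83)² + (144-255)²]
d = √[11664 + 6889 + 12321]
d = √30874
d ≈ 175.71


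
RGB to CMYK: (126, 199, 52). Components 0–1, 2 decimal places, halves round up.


R'=126/255≈0.4941, G'=199/255≈0.7804, B'=52/255≈0.2039
K = 1 - max(R',G',B') = 1 - 199/255 = 56/255 = 0.21960… → 0.22
(1-R'-K)/(1-K) simplifies to (max-R)/max with max = 199:
C = (199-126)/199 = 73/199 = 0.36683… → 0.37
M = (199-199)/199 = 0/199 = 0 → 0.00
Y = (199-52)/199 = 147/199 = 0.73869… → 0.74
= CMYK(0.37, 0.00, 0.74, 0.22)


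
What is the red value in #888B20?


Color: #888B20
R = 88 = 136
G = 8B = 139
B = 20 = 32
Red = 136


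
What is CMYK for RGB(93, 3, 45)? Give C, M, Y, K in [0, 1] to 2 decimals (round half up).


R'=93/255≈0.3647, G'=3/255≈0.0118, B'=45/255≈0.1765
K = 1 - max(R',G',B') = 1 - 93/255 = 162/255 = 0.63529… → 0.64
(1-R'-K)/(1-K) simplifies to (max-R)/max with max = 93:
C = (93-93)/93 = 0/93 = 0 → 0.00
M = (93-3)/93 = 90/93 = 0.96774… → 0.97
Y = (93-45)/93 = 48/93 = 0.51612… → 0.52
= CMYK(0.00, 0.97, 0.52, 0.64)


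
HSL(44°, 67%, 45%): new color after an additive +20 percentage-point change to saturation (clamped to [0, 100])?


Original S = 67%
Adjustment = +20 percentage points
New S = 67 + (20) = 87
Clamp to [0, 100] → 87
= HSL(44°, 87%, 45%)


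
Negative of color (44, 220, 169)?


Invert: (255-R, 255-G, 255-B)
R: 255-44 = 211
G: 255-220 = 35
B: 255-169 = 86
= RGB(211, 35, 86)


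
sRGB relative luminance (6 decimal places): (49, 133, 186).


Linearize each channel (sRGB transfer function): c = v/255; c_lin = c/12.92 if c ≤ 0.04045, else ((c+0.055)/1.055)^2.4
  R: 49/255 ≈ 0.192157 > 0.04045 → ((0.192157+0.055)/1.055)^2.4 ≈ 0.030713
  G: 133/255 ≈ 0.521569 > 0.04045 → ((0.521569+0.055)/1.055)^2.4 ≈ 0.234551
  B: 186/255 ≈ 0.729412 > 0.04045 → ((0.729412+0.055)/1.055)^2.4 ≈ 0.491021
R_lin = 0.030713, G_lin = 0.234551, B_lin = 0.491021
L = 0.2126×R + 0.7152×G + 0.0722×B
L = 0.2126×0.030713 + 0.7152×0.234551 + 0.0722×0.491021
L ≈ 0.209732


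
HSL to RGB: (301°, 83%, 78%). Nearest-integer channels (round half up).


H=301°, S=0.83, L=0.78
C = (1-|2L-1|)×S = (1-|0.56|)×0.83 = 0.3652
H' = H/60 = 301/60 ≈ 5.0167; X = C×(1-|H' mod 2 - 1|) ≈ 0.3591
m = L - C/2 = 0.78 - 0.1826 = 0.5974
Sector ⌊H'⌋ = 5 → (R',G',B') = (0.3652, 0.0, ≈0.3591)
RGB = ((R'+m)×255, (G'+m)×255, (B'+m)×255) = (245.463, 152.337, 243.9109)
Round half up → RGB(245, 152, 244)


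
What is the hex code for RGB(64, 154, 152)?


R = 64 → 40 (hex)
G = 154 → 9A (hex)
B = 152 → 98 (hex)
Hex = #409A98


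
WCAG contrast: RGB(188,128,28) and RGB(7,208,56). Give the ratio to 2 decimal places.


Linearize each sRGB channel c=v/255: c/12.92 if c ≤ 0.04045 else ((c+0.055)/1.055)^2.4
L = 0.2126×R_lin + 0.7152×G_lin + 0.0722×B_lin
Color 1 (188,128,28):
  R=188: 188/255≈0.7373 > 0.04045 → ((0.7373+0.055)/1.055)^2.4 ≈ 0.50289
  G=128: 128/255≈0.5020 > 0.04045 → ((0.5020+0.055)/1.055)^2.4 ≈ 0.21586
  B=28: 28/255≈0.1098 > 0.04045 → ((0.1098+0.055)/1.055)^2.4 ≈ 0.01161
  L1 = 0.2126×0.50289 + 0.7152×0.21586 + 0.0722×0.01161 ≈ 0.26214
Color 2 (7,208,56):
  R=7: 7/255≈0.0275 ≤ 0.04045 → 0.0275/12.92 ≈ 0.00212
  G=208: 208/255≈0.8157 > 0.04045 → ((0.8157+0.055)/1.055)^2.4 ≈ 0.63076
  B=56: 56/255≈0.2196 > 0.04045 → ((0.2196+0.055)/1.055)^2.4 ≈ 0.03955
  L2 = 0.2126×0.00212 + 0.7152×0.63076 + 0.0722×0.03955 ≈ 0.45442
Lighter = 0.45442, Darker = 0.26214
Ratio = (L_lighter + 0.05) / (L_darker + 0.05)
Ratio = (0.45442 + 0.05) / (0.26214 + 0.05) = 0.50442 / 0.31214 ≈ 1.6160
Ratio ≈ 1.62:1


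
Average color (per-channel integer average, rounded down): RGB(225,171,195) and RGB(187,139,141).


Midpoint: each channel = ⌊(C₁+C₂)/2⌋
R: ⌊(225+187)/2⌋ = 206
G: ⌊(171+139)/2⌋ = 155
B: ⌊(195+141)/2⌋ = 168
= RGB(206, 155, 168)


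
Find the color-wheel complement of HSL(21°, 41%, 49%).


Complement = opposite side of color wheel = hue + 180°
H' = (21 + 180) mod 360 = 201°
S and L unchanged.
= HSL(201°, 41%, 49%)


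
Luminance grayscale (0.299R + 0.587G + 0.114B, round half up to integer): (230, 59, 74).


Gray = 0.299×R + 0.587×G + 0.114×B
Gray = 0.299×230 + 0.587×59 + 0.114×74
Gray = 68.770 + 34.633 + 8.436
Gray = 111.839 → round half up → 112
Gray = 112


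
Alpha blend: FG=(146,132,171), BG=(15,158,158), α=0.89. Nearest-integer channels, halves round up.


C = α×F + (1-α)×B, with 1-α = 0.11
R: 0.89×146 + 0.11×15 = 129.94 + 1.65 = 131.59 → 132
G: 0.89×132 + 0.11×158 = 117.48 + 17.38 = 134.86 → 135
B: 0.89×171 + 0.11×158 = 152.19 + 17.38 = 169.57 → 170
= RGB(132, 135, 170)


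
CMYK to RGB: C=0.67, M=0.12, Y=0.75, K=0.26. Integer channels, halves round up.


R = 255 × (1-C) × (1-K) = 255 × 0.33 × 0.74 = 62.271 → 62
G = 255 × (1-M) × (1-K) = 255 × 0.88 × 0.74 = 166.056 → 166
B = 255 × (1-Y) × (1-K) = 255 × 0.25 × 0.74 = 47.175 → 47
= RGB(62, 166, 47)


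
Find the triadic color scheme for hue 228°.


Triadic: equally spaced at 120° intervals
H1 = 228°
H2 = (228 + 120) mod 360 = 348°
H3 = (228 + 240) mod 360 = 108°
Triadic = 228°, 348°, 108°


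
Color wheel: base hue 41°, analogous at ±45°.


Base hue: 41°
Left analog: (41 - 45) mod 360 = 356°
Right analog: (41 + 45) mod 360 = 86°
Analogous hues = 356° and 86°


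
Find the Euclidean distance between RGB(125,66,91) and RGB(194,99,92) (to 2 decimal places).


d = √[(R₁-R₂)² + (G₁-G₂)² + (B₁-B₂)²]
d = √[(125-194)² + (66-99)² + (91-92)²]
d = √[4761 + 1089 + 1]
d = √5851
d ≈ 76.49


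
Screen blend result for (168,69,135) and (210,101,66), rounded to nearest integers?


Screen: C = 255 - (255-A)×(255-B)/255, rounded to nearest integer
R: 255 - (255-168)×(255-210)/255 = 255 - 3915/255 ≈ 255 - 15.353 = 239.647 → 240
G: 255 - (255-69)×(255-101)/255 = 255 - 28644/255 ≈ 255 - 112.329 = 142.671 → 143
B: 255 - (255-135)×(255-66)/255 = 255 - 22680/255 ≈ 255 - 88.941 = 166.059 → 166
= RGB(240, 143, 166)


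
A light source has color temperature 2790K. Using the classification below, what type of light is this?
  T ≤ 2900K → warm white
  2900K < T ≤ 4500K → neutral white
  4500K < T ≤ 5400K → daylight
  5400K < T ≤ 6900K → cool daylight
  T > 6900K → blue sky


Temperature: 2790K
2790K ≤ 2900K → warm white
Classification: warm white


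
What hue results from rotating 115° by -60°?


New hue = (H + rotation) mod 360
New hue = (115 -60) mod 360
= 55 mod 360
= 55°


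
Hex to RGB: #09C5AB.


09 → 9 (R)
C5 → 197 (G)
AB → 171 (B)
= RGB(9, 197, 171)


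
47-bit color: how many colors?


Colors = 2^bits = 2^47
= 140,737,488,355,328 colors


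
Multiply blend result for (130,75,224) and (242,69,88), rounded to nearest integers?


Multiply: C = A×B/255, rounded to nearest integer
R: 130×242/255 = 31460/255 ≈ 123.373 → 123
G: 75×69/255 = 5175/255 ≈ 20.294 → 20
B: 224×88/255 = 19712/255 ≈ 77.302 → 77
= RGB(123, 20, 77)


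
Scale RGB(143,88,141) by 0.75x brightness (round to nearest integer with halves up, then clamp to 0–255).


Multiply each channel by 0.75, round half up, clamp to [0, 255]
R: 143×0.75 = 107.25 → round → 107
G: 88×0.75 = 66
B: 141×0.75 = 105.75 → round → 106
= RGB(107, 66, 106)


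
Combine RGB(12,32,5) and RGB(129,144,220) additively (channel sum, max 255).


Additive: each channel = min(255, C₁+C₂)
R: 12+129 = 141 → 141
G: 32+144 = 176 → 176
B: 5+220 = 225 → 225
= RGB(141, 176, 225)


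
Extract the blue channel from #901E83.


Color: #901E83
R = 90 = 144
G = 1E = 30
B = 83 = 131
Blue = 131


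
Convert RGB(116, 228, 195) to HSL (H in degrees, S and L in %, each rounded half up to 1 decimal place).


Normalize: R'=116/255≈0.4549, G'=228/255≈0.8941, B'=195/255≈0.7647
Max=228/255, Min=116/255, Δ=Max-Min=112/255
L = (Max+Min)/2 = (228+116)/510 = 344/510 = 0.67450… → L = 67.5%
L > 0.5 → S = Δ/(2-Max-Min) = 112/(510-228-116) = 112/166 = 0.67469… → S = 67.5%
(the 1/255 factors cancel in S and H, so raw channel differences can be used)
Max is G' → H = 60 × ((B-R)/Δ + 2) = 60 × ((195-116)/112 + 2)
  79/112 + 2 = 0.7053… + 2 = 2.7053…
  H = 60 × 2.7053… = 162.321…° → H = 162.3°
= HSL(162.3°, 67.5%, 67.5%)


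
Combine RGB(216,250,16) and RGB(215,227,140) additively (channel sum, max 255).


Additive: each channel = min(255, C₁+C₂)
R: 216+215 = 431 → 255
G: 250+227 = 477 → 255
B: 16+140 = 156 → 156
= RGB(255, 255, 156)


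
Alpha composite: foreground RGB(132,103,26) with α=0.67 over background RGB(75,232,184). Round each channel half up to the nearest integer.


C = α×F + (1-α)×B, with 1-α = 0.33
R: 0.67×132 + 0.33×75 = 88.44 + 24.75 = 113.19 → 113
G: 0.67×103 + 0.33×232 = 69.01 + 76.56 = 145.57 → 146
B: 0.67×26 + 0.33×184 = 17.42 + 60.72 = 78.14 → 78
= RGB(113, 146, 78)


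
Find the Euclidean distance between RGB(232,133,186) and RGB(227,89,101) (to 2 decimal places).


d = √[(R₁-R₂)² + (G₁-G₂)² + (B₁-B₂)²]
d = √[(232-227)² + (133-89)² + (186-101)²]
d = √[25 + 1936 + 7225]
d = √9186
d ≈ 95.84


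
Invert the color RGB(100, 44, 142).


Invert: (255-R, 255-G, 255-B)
R: 255-100 = 155
G: 255-44 = 211
B: 255-142 = 113
= RGB(155, 211, 113)


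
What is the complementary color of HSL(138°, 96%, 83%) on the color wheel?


Complement = opposite side of color wheel = hue + 180°
H' = (138 + 180) mod 360 = 318°
S and L unchanged.
= HSL(318°, 96%, 83%)


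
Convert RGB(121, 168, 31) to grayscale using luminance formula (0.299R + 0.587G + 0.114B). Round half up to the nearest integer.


Gray = 0.299×R + 0.587×G + 0.114×B
Gray = 0.299×121 + 0.587×168 + 0.114×31
Gray = 36.179 + 98.616 + 3.534
Gray = 138.329 → round half up → 138
Gray = 138


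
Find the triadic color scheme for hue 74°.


Triadic: equally spaced at 120° intervals
H1 = 74°
H2 = (74 + 120) mod 360 = 194°
H3 = (74 + 240) mod 360 = 314°
Triadic = 74°, 194°, 314°


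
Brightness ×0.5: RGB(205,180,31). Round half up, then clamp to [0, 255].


Multiply each channel by 0.5, round half up, clamp to [0, 255]
R: 205×0.5 = 102.5 → round → 103
G: 180×0.5 = 90
B: 31×0.5 = 15.5 → round → 16
= RGB(103, 90, 16)


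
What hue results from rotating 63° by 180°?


New hue = (H + rotation) mod 360
New hue = (63 + 180) mod 360
= 243 mod 360
= 243°


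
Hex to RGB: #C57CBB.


C5 → 197 (R)
7C → 124 (G)
BB → 187 (B)
= RGB(197, 124, 187)


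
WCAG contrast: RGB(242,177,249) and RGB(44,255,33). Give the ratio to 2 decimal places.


Linearize each sRGB channel c=v/255: c/12.92 if c ≤ 0.04045 else ((c+0.055)/1.055)^2.4
L = 0.2126×R_lin + 0.7152×G_lin + 0.0722×B_lin
Color 1 (242,177,249):
  R=242: 242/255≈0.9490 > 0.04045 → ((0.9490+0.055)/1.055)^2.4 ≈ 0.88792
  G=177: 177/255≈0.6941 > 0.04045 → ((0.6941+0.055)/1.055)^2.4 ≈ 0.43966
  B=249: 249/255≈0.9765 > 0.04045 → ((0.9765+0.055)/1.055)^2.4 ≈ 0.94731
  L1 = 0.2126×0.88792 + 0.7152×0.43966 + 0.0722×0.94731 ≈ 0.57161
Color 2 (44,255,33):
  R=44: 44/255≈0.1725 > 0.04045 → ((0.1725+0.055)/1.055)^2.4 ≈ 0.02519
  G=255: 255/255≈1.0000 > 0.04045 → ((1.0000+0.055)/1.055)^2.4 ≈ 1.00000
  B=33: 33/255≈0.1294 > 0.04045 → ((0.1294+0.055)/1.055)^2.4 ≈ 0.01521
  L2 = 0.2126×0.02519 + 0.7152×1.00000 + 0.0722×0.01521 ≈ 0.72165
Lighter = 0.72165, Darker = 0.57161
Ratio = (L_lighter + 0.05) / (L_darker + 0.05)
Ratio = (0.72165 + 0.05) / (0.57161 + 0.05) = 0.77165 / 0.62161 ≈ 1.2414
Ratio ≈ 1.24:1


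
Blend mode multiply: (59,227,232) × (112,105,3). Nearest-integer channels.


Multiply: C = A×B/255, rounded to nearest integer
R: 59×112/255 = 6608/255 ≈ 25.914 → 26
G: 227×105/255 = 23835/255 ≈ 93.471 → 93
B: 232×3/255 = 696/255 ≈ 2.729 → 3
= RGB(26, 93, 3)


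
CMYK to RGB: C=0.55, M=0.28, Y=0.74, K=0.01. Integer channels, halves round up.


R = 255 × (1-C) × (1-K) = 255 × 0.45 × 0.99 = 113.6025 → 114
G = 255 × (1-M) × (1-K) = 255 × 0.72 × 0.99 = 181.764 → 182
B = 255 × (1-Y) × (1-K) = 255 × 0.26 × 0.99 = 65.637 → 66
= RGB(114, 182, 66)


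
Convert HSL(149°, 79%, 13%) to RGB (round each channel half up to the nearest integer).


H=149°, S=0.79, L=0.13
C = (1-|2L-1|)×S = (1-|-0.74|)×0.79 = 0.2054
H' = H/60 = 149/60 ≈ 2.4833; X = C×(1-|H' mod 2 - 1|) ≈ 0.0993
m = L - C/2 = 0.13 - 0.1027 = 0.0273
Sector ⌊H'⌋ = 2 → (R',G',B') = (0.0, 0.2054, ≈0.0993)
RGB = ((R'+m)×255, (G'+m)×255, (B'+m)×255) = (6.9615, 59.3385, 32.27705)
Round half up → RGB(7, 59, 32)


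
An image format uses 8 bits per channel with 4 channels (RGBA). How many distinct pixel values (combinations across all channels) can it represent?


Total bits = 8 bits/channel × 4 channels = 32 bits
Distinct pixel values = 2^32
= 4,294,967,296 pixel values
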